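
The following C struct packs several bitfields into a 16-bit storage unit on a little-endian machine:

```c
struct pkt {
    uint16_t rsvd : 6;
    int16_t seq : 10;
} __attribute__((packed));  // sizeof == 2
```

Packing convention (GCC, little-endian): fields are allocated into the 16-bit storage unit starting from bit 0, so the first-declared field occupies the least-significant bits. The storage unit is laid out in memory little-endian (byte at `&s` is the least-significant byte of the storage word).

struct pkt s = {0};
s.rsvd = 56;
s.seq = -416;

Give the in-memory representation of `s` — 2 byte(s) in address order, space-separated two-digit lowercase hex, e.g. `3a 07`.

38 98

rsvd (6b) val=56 bits=0x38 at bit 0: 0x0038
seq (10b) val=-416 bits=0x260 at bit 6: 0x9838
word = 0x9838 → little-endian bytes:
  [0]=0x38  [1]=0x98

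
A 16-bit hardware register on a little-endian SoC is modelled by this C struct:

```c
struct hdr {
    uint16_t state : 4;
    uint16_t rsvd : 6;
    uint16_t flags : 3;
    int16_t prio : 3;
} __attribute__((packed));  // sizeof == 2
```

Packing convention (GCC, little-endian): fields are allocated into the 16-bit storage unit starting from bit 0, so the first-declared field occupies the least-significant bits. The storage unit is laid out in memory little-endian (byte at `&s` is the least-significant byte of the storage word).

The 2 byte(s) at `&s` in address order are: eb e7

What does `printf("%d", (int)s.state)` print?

11

[0]=0xeb [1]=0xe7 (little-endian) → word 0xe7eb
state [0+:4] = (word>>0) & 0xf = 11  ←
rsvd [4+:6] = (word>>4) & 0x3f = 62
flags [10+:3] = (word>>10) & 0x7 = 1
prio [13+:3] = (word>>13) & 0x7 = 7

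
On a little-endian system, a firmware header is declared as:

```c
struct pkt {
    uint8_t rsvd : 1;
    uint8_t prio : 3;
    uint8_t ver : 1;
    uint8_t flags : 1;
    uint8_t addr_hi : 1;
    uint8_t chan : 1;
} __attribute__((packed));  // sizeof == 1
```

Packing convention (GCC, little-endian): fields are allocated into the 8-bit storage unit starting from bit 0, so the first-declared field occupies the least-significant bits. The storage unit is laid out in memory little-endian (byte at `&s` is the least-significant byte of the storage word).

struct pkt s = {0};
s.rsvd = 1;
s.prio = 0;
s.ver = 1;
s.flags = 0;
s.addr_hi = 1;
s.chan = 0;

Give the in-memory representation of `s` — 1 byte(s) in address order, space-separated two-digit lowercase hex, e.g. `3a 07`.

[0+:1] rsvd=1 & 0x1 = 0x1; word=0x01
[1+:3] prio=0 & 0x7 = 0x0; word=0x01
[4+:1] ver=1 & 0x1 = 0x1; word=0x11
[5+:1] flags=0 & 0x1 = 0x0; word=0x11
[6+:1] addr_hi=1 & 0x1 = 0x1; word=0x51
[7+:1] chan=0 & 0x1 = 0x0; word=0x51
word = 0x51 → little-endian bytes:
  [0]=0x51

51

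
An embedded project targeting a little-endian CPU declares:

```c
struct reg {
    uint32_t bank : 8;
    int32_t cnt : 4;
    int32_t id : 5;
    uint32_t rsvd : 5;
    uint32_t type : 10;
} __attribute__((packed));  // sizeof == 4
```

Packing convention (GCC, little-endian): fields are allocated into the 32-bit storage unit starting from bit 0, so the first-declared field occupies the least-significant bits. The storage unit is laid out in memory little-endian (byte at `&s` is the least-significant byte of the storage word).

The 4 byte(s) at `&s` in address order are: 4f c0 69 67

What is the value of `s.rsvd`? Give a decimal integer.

[0]=0x4f [1]=0xc0 [2]=0x69 [3]=0x67 (little-endian) → word 0x6769c04f
bank [0+:8] = (word>>0) & 0xff = 79
cnt [8+:4] = (word>>8) & 0xf = 0
id [12+:5] = (word>>12) & 0x1f = 28
rsvd [17+:5] = (word>>17) & 0x1f = 20  ←
type [22+:10] = (word>>22) & 0x3ff = 413

20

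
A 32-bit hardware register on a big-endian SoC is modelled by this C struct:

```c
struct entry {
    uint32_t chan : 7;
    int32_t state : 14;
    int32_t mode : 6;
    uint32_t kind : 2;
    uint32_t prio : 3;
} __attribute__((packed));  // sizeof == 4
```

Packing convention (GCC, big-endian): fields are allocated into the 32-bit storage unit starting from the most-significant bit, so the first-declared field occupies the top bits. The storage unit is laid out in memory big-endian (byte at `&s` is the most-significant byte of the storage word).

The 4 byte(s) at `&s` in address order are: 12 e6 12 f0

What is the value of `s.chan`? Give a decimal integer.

[0]=0x12 [1]=0xe6 [2]=0x12 [3]=0xf0 (big-endian) → word 0x12e612f0
chan [25+:7] = (word>>25) & 0x7f = 9  ←
state [11+:14] = (word>>11) & 0x3fff = 7362
mode [5+:6] = (word>>5) & 0x3f = 23
kind [3+:2] = (word>>3) & 0x3 = 2
prio [0+:3] = (word>>0) & 0x7 = 0

9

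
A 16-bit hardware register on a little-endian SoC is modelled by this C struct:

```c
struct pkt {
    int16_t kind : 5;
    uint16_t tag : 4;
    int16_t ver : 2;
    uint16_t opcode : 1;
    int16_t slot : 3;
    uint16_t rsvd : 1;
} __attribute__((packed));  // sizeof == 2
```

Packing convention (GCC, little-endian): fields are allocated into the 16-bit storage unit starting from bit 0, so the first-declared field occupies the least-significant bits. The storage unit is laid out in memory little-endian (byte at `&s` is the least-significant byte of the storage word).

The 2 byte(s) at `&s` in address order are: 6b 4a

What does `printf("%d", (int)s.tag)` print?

[0]=0x6b [1]=0x4a (little-endian) → word 0x4a6b
kind [0+:5] = (word>>0) & 0x1f = 11
tag [5+:4] = (word>>5) & 0xf = 3  ←
ver [9+:2] = (word>>9) & 0x3 = 1
opcode [11+:1] = (word>>11) & 0x1 = 1
slot [12+:3] = (word>>12) & 0x7 = 4
rsvd [15+:1] = (word>>15) & 0x1 = 0

3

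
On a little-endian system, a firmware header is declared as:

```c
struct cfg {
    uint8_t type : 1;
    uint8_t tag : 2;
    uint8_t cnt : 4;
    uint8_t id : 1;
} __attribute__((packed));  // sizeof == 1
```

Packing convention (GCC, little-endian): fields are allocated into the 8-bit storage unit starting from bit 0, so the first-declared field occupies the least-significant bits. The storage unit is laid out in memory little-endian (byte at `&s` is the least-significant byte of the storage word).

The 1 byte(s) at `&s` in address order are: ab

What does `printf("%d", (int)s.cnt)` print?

5

[0]=0xab (little-endian) → word 0xab
type [0+:1] = (word>>0) & 0x1 = 1
tag [1+:2] = (word>>1) & 0x3 = 1
cnt [3+:4] = (word>>3) & 0xf = 5  ←
id [7+:1] = (word>>7) & 0x1 = 1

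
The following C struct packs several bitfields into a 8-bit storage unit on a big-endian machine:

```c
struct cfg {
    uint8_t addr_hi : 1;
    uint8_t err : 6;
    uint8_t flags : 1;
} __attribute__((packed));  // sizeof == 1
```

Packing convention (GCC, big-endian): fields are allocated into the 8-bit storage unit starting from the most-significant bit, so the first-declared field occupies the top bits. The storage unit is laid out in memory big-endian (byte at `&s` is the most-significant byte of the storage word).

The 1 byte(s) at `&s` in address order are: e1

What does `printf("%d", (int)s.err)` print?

48

[0]=0xe1 (big-endian) → word 0xe1
addr_hi [7+:1] = (word>>7) & 0x1 = 1
err [1+:6] = (word>>1) & 0x3f = 48  ←
flags [0+:1] = (word>>0) & 0x1 = 1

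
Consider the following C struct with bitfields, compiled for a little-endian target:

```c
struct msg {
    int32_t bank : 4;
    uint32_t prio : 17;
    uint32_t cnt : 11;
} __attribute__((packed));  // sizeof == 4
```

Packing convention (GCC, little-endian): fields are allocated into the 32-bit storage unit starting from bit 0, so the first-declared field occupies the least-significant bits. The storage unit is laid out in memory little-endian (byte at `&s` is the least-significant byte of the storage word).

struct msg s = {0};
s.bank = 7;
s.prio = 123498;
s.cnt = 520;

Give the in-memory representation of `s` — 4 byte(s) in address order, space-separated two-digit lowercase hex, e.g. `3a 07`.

bank:4 = 7 → 0x7 << 0 → word 0x00000007
prio:17 = 123498 → 0x1e26a << 4 → word 0x001e26a7
cnt:11 = 520 → 0x208 << 21 → word 0x411e26a7
word = 0x411e26a7 → little-endian bytes:
  [0]=0xa7  [1]=0x26  [2]=0x1e  [3]=0x41

a7 26 1e 41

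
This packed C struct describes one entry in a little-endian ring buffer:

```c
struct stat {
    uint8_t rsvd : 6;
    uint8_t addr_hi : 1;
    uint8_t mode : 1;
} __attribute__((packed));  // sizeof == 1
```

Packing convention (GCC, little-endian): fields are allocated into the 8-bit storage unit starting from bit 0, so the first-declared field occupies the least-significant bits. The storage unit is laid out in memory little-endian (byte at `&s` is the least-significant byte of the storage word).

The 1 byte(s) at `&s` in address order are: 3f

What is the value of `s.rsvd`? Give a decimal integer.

[0]=0x3f (little-endian) → word 0x3f
rsvd:6 @ bit 0 → (0x3f>>0)&0x3f = 0x3f  ←
addr_hi:1 @ bit 6 → (0x3f>>6)&0x1 = 0x0
mode:1 @ bit 7 → (0x3f>>7)&0x1 = 0x0

63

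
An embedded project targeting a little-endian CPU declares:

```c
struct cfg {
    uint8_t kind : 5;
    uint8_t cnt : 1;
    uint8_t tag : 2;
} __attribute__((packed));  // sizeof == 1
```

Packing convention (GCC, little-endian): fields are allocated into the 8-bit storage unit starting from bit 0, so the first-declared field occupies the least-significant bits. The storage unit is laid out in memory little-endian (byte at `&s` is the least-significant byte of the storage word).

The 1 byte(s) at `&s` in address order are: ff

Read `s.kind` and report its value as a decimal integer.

[0]=0xff (little-endian) → word 0xff
kind:5 @ bit 0 → (0xff>>0)&0x1f = 0x1f  ←
cnt:1 @ bit 5 → (0xff>>5)&0x1 = 0x1
tag:2 @ bit 6 → (0xff>>6)&0x3 = 0x3

31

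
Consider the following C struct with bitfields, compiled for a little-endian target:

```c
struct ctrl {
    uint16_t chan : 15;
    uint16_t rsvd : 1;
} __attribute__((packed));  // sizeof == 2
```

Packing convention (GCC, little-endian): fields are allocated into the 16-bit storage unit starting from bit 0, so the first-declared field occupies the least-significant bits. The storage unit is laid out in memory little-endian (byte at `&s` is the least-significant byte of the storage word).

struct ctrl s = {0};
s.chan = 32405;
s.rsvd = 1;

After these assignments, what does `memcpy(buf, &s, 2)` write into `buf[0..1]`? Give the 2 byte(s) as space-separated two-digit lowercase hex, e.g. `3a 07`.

95 fe

chan:15 = 32405 → 0x7e95 << 0 → word 0x7e95
rsvd:1 = 1 → 0x1 << 15 → word 0xfe95
word = 0xfe95 → little-endian bytes:
  [0]=0x95  [1]=0xfe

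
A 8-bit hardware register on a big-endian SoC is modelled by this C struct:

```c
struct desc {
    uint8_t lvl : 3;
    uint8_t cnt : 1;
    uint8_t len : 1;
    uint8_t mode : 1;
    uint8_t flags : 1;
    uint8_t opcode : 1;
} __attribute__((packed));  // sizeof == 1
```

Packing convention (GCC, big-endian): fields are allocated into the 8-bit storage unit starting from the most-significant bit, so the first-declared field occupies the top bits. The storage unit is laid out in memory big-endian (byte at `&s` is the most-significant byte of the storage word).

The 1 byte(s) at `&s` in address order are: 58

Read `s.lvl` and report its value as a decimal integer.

2

[0]=0x58 (big-endian) → word 0x58
lvl:3 @ bit 5 → (0x58>>5)&0x7 = 0x2  ←
cnt:1 @ bit 4 → (0x58>>4)&0x1 = 0x1
len:1 @ bit 3 → (0x58>>3)&0x1 = 0x1
mode:1 @ bit 2 → (0x58>>2)&0x1 = 0x0
flags:1 @ bit 1 → (0x58>>1)&0x1 = 0x0
opcode:1 @ bit 0 → (0x58>>0)&0x1 = 0x0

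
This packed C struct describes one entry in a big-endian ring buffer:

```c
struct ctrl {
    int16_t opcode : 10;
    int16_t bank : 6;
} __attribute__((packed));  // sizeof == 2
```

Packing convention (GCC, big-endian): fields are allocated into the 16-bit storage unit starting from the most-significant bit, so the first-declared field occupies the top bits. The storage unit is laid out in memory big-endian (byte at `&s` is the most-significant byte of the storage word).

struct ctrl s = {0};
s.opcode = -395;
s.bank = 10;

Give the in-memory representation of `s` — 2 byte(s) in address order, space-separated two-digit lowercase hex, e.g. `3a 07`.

9d 4a

opcode (10b) val=-395 bits=0x275 at bit 6: 0x9d40
bank (6b) val=10 bits=0xa at bit 0: 0x9d4a
word = 0x9d4a → big-endian bytes:
  [0]=0x9d  [1]=0x4a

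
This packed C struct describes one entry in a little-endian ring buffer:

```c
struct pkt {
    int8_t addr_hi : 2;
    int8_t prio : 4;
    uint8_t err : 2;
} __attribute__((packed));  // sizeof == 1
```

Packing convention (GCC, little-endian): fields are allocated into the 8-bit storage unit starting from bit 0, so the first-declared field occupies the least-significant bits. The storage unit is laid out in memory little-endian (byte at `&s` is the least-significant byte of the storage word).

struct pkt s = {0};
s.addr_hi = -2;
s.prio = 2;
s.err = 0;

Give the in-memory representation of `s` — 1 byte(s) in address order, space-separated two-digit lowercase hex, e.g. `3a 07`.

addr_hi (2b) val=-2 bits=0x2 at bit 0: 0x02
prio (4b) val=2 bits=0x2 at bit 2: 0x0a
err (2b) val=0 bits=0x0 at bit 6: 0x0a
word = 0x0a → little-endian bytes:
  [0]=0x0a

0a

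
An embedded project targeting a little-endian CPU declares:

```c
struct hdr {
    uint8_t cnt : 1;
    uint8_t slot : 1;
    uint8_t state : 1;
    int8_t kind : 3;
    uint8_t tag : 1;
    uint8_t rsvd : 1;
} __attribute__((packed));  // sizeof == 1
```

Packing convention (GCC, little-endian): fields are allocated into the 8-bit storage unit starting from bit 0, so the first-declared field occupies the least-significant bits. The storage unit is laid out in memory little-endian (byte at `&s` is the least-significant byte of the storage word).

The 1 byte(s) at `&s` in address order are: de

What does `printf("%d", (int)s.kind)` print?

3

[0]=0xde (little-endian) → word 0xde
cnt:1 @ bit 0 → (0xde>>0)&0x1 = 0x0
slot:1 @ bit 1 → (0xde>>1)&0x1 = 0x1
state:1 @ bit 2 → (0xde>>2)&0x1 = 0x1
kind:3 @ bit 3 → (0xde>>3)&0x7 = 0x3  ←
tag:1 @ bit 6 → (0xde>>6)&0x1 = 0x1
rsvd:1 @ bit 7 → (0xde>>7)&0x1 = 0x1
kind signed 3b, MSB=0: value = 3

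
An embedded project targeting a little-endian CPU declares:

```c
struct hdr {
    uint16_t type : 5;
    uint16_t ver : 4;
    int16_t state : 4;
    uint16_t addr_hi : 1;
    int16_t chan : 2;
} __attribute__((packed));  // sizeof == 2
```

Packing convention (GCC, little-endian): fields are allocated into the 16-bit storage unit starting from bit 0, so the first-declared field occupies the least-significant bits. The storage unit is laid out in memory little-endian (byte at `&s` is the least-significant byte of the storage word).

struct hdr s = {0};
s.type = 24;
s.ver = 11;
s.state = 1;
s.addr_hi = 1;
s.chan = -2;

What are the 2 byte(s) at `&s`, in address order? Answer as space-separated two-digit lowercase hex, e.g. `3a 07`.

78 a3

[0+:5] type=24 & 0x1f = 0x18; word=0x0018
[5+:4] ver=11 & 0xf = 0xb; word=0x0178
[9+:4] state=1 & 0xf = 0x1; word=0x0378
[13+:1] addr_hi=1 & 0x1 = 0x1; word=0x2378
[14+:2] chan=-2 & 0x3 = 0x2; word=0xa378
word = 0xa378 → little-endian bytes:
  [0]=0x78  [1]=0xa3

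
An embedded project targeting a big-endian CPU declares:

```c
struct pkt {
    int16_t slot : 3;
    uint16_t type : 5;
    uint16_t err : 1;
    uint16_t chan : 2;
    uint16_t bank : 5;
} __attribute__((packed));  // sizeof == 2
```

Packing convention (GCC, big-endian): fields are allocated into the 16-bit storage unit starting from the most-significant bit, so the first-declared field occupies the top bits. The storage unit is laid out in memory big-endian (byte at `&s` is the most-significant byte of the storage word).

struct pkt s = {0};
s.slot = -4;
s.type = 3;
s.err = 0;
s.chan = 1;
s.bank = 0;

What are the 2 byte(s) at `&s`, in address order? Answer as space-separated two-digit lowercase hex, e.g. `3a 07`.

83 20

slot:3 = -4 → 0x4 << 13 → word 0x8000
type:5 = 3 → 0x3 << 8 → word 0x8300
err:1 = 0 → 0x0 << 7 → word 0x8300
chan:2 = 1 → 0x1 << 5 → word 0x8320
bank:5 = 0 → 0x0 << 0 → word 0x8320
word = 0x8320 → big-endian bytes:
  [0]=0x83  [1]=0x20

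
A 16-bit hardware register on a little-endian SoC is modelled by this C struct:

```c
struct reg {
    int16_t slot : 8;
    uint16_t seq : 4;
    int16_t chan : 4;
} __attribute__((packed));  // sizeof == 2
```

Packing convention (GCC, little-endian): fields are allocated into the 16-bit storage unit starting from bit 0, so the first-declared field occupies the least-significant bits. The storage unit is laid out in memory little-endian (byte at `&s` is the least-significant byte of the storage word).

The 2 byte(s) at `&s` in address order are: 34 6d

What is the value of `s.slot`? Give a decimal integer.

52

[0]=0x34 [1]=0x6d (little-endian) → word 0x6d34
slot:8 @ bit 0 → (0x6d34>>0)&0xff = 0x34  ←
seq:4 @ bit 8 → (0x6d34>>8)&0xf = 0xd
chan:4 @ bit 12 → (0x6d34>>12)&0xf = 0x6
slot signed 8b, MSB=0: value = 52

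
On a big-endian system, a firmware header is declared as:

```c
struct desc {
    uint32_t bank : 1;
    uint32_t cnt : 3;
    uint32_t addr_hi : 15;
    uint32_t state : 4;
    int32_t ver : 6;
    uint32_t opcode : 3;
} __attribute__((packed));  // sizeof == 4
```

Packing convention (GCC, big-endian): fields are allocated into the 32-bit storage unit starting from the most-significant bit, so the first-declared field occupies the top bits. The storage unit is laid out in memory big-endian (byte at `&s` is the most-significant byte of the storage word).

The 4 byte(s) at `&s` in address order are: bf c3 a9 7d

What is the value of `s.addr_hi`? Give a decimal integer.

[0]=0xbf [1]=0xc3 [2]=0xa9 [3]=0x7d (big-endian) → word 0xbfc3a97d
bank:1 @ bit 31 → (0xbfc3a97d>>31)&0x1 = 0x1
cnt:3 @ bit 28 → (0xbfc3a97d>>28)&0x7 = 0x3
addr_hi:15 @ bit 13 → (0xbfc3a97d>>13)&0x7fff = 0x7e1d  ←
state:4 @ bit 9 → (0xbfc3a97d>>9)&0xf = 0x4
ver:6 @ bit 3 → (0xbfc3a97d>>3)&0x3f = 0x2f
opcode:3 @ bit 0 → (0xbfc3a97d>>0)&0x7 = 0x5

32285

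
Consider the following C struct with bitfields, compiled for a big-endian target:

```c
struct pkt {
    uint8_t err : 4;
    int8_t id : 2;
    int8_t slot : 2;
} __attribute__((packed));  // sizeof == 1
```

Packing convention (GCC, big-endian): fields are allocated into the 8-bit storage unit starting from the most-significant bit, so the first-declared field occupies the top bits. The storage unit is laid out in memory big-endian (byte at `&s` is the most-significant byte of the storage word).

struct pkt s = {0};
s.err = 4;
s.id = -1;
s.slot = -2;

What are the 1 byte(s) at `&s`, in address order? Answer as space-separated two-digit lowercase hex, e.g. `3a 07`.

4e

[4+:4] err=4 & 0xf = 0x4; word=0x40
[2+:2] id=-1 & 0x3 = 0x3; word=0x4c
[0+:2] slot=-2 & 0x3 = 0x2; word=0x4e
word = 0x4e → big-endian bytes:
  [0]=0x4e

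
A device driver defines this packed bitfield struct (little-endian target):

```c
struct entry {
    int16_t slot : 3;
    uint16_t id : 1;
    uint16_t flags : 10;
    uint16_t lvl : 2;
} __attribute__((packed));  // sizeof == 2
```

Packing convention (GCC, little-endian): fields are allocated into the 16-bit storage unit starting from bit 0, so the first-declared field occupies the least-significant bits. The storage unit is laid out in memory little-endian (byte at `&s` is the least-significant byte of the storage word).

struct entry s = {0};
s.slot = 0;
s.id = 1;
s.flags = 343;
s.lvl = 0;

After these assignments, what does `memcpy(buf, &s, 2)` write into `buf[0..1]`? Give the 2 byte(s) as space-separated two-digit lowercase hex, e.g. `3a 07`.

[0+:3] slot=0 & 0x7 = 0x0; word=0x0000
[3+:1] id=1 & 0x1 = 0x1; word=0x0008
[4+:10] flags=343 & 0x3ff = 0x157; word=0x1578
[14+:2] lvl=0 & 0x3 = 0x0; word=0x1578
word = 0x1578 → little-endian bytes:
  [0]=0x78  [1]=0x15

78 15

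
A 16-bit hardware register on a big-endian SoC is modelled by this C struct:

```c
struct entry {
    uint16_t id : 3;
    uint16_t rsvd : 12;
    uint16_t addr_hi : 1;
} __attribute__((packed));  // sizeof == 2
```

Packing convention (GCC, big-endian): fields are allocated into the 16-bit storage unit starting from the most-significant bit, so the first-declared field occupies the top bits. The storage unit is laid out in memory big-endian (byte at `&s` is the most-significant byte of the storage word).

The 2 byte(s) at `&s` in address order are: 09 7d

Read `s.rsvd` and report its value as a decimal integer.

1214

[0]=0x09 [1]=0x7d (big-endian) → word 0x097d
id:3 @ bit 13 → (0x097d>>13)&0x7 = 0x0
rsvd:12 @ bit 1 → (0x097d>>1)&0xfff = 0x4be  ←
addr_hi:1 @ bit 0 → (0x097d>>0)&0x1 = 0x1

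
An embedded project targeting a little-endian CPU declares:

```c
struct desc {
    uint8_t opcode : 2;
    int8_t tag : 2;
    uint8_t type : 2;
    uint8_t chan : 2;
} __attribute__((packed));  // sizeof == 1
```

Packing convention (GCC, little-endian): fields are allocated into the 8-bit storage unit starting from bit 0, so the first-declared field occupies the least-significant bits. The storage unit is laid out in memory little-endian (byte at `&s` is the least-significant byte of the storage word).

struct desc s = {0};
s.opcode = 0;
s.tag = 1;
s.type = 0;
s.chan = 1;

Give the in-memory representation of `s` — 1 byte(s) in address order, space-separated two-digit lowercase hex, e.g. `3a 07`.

44

opcode:2 = 0 → 0x0 << 0 → word 0x00
tag:2 = 1 → 0x1 << 2 → word 0x04
type:2 = 0 → 0x0 << 4 → word 0x04
chan:2 = 1 → 0x1 << 6 → word 0x44
word = 0x44 → little-endian bytes:
  [0]=0x44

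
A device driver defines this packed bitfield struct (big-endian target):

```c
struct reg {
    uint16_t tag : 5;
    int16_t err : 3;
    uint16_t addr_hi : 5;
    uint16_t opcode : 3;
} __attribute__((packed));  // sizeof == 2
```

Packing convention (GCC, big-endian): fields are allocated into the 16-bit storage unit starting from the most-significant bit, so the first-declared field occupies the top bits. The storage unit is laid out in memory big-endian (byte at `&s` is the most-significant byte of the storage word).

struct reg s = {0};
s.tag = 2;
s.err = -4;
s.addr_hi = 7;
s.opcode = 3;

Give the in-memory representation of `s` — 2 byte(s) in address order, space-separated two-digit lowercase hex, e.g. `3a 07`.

14 3b

[11+:5] tag=2 & 0x1f = 0x2; word=0x1000
[8+:3] err=-4 & 0x7 = 0x4; word=0x1400
[3+:5] addr_hi=7 & 0x1f = 0x7; word=0x1438
[0+:3] opcode=3 & 0x7 = 0x3; word=0x143b
word = 0x143b → big-endian bytes:
  [0]=0x14  [1]=0x3b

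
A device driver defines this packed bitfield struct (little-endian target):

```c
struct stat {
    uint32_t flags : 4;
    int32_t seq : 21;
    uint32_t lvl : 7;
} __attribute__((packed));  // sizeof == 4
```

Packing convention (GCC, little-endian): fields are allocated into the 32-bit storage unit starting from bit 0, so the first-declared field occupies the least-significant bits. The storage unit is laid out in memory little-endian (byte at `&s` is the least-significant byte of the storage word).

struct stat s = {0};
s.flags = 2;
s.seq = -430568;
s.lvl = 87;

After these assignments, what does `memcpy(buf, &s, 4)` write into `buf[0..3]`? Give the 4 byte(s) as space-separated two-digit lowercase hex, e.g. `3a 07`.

82 e1 96 af

flags:4 = 2 → 0x2 << 0 → word 0x00000002
seq:21 = -430568 → 0x196e18 << 4 → word 0x0196e182
lvl:7 = 87 → 0x57 << 25 → word 0xaf96e182
word = 0xaf96e182 → little-endian bytes:
  [0]=0x82  [1]=0xe1  [2]=0x96  [3]=0xaf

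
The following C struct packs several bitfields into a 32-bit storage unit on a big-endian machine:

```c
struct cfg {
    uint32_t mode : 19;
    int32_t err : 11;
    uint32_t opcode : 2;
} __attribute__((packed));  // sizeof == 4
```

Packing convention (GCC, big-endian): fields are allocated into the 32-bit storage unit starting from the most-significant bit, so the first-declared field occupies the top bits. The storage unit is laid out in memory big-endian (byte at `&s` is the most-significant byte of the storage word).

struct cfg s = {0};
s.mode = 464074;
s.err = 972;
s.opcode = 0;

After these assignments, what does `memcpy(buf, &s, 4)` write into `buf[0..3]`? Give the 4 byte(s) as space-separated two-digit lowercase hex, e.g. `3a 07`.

[13+:19] mode=464074 & 0x7ffff = 0x714ca; word=0xe2994000
[2+:11] err=972 & 0x7ff = 0x3cc; word=0xe2994f30
[0+:2] opcode=0 & 0x3 = 0x0; word=0xe2994f30
word = 0xe2994f30 → big-endian bytes:
  [0]=0xe2  [1]=0x99  [2]=0x4f  [3]=0x30

e2 99 4f 30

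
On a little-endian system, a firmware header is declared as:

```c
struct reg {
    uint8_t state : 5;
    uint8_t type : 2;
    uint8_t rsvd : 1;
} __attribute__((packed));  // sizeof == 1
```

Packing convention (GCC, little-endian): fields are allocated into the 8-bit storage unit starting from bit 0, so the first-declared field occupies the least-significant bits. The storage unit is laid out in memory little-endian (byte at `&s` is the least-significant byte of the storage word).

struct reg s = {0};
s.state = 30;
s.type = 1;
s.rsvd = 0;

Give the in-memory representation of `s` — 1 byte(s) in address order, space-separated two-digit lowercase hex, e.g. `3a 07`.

state (5b) val=30 bits=0x1e at bit 0: 0x1e
type (2b) val=1 bits=0x1 at bit 5: 0x3e
rsvd (1b) val=0 bits=0x0 at bit 7: 0x3e
word = 0x3e → little-endian bytes:
  [0]=0x3e

3e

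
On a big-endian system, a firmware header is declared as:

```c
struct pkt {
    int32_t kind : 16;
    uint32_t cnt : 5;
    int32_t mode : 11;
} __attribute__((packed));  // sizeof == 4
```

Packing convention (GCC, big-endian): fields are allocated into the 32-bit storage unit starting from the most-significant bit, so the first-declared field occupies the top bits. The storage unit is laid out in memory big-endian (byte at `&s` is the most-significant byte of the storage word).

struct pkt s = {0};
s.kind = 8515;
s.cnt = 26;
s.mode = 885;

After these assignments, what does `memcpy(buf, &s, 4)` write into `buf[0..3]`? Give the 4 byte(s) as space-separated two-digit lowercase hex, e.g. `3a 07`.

kind (16b) val=8515 bits=0x2143 at bit 16: 0x21430000
cnt (5b) val=26 bits=0x1a at bit 11: 0x2143d000
mode (11b) val=885 bits=0x375 at bit 0: 0x2143d375
word = 0x2143d375 → big-endian bytes:
  [0]=0x21  [1]=0x43  [2]=0xd3  [3]=0x75

21 43 d3 75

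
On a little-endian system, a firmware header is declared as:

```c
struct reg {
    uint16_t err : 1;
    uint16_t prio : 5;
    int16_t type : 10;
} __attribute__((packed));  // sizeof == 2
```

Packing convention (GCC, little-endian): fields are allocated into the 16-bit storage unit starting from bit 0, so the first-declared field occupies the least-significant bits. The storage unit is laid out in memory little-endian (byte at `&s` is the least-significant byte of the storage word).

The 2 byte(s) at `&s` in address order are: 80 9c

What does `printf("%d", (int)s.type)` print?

[0]=0x80 [1]=0x9c (little-endian) → word 0x9c80
err:1 @ bit 0 → (0x9c80>>0)&0x1 = 0x0
prio:5 @ bit 1 → (0x9c80>>1)&0x1f = 0x0
type:10 @ bit 6 → (0x9c80>>6)&0x3ff = 0x272  ←
type signed 10b, MSB=1: 626 - 1024 = -398

-398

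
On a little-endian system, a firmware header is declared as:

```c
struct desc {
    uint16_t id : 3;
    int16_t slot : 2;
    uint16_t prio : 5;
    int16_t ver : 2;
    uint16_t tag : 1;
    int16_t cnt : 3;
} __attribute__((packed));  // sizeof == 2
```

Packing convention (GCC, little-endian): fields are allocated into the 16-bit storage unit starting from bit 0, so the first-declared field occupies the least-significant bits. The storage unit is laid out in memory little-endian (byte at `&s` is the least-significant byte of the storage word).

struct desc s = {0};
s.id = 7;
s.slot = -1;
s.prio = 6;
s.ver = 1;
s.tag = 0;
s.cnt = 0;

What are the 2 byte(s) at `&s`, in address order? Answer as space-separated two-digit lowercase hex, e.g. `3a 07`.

df 04

[0+:3] id=7 & 0x7 = 0x7; word=0x0007
[3+:2] slot=-1 & 0x3 = 0x3; word=0x001f
[5+:5] prio=6 & 0x1f = 0x6; word=0x00df
[10+:2] ver=1 & 0x3 = 0x1; word=0x04df
[12+:1] tag=0 & 0x1 = 0x0; word=0x04df
[13+:3] cnt=0 & 0x7 = 0x0; word=0x04df
word = 0x04df → little-endian bytes:
  [0]=0xdf  [1]=0x04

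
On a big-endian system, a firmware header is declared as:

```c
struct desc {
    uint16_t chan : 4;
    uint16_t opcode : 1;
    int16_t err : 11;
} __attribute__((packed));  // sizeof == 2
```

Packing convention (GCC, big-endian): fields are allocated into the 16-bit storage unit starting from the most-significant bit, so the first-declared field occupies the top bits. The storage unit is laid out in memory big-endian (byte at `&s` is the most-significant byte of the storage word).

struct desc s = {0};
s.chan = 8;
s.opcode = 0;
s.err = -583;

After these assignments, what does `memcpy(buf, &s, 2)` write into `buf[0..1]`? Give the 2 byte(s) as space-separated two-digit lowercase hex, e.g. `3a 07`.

85 b9

chan (4b) val=8 bits=0x8 at bit 12: 0x8000
opcode (1b) val=0 bits=0x0 at bit 11: 0x8000
err (11b) val=-583 bits=0x5b9 at bit 0: 0x85b9
word = 0x85b9 → big-endian bytes:
  [0]=0x85  [1]=0xb9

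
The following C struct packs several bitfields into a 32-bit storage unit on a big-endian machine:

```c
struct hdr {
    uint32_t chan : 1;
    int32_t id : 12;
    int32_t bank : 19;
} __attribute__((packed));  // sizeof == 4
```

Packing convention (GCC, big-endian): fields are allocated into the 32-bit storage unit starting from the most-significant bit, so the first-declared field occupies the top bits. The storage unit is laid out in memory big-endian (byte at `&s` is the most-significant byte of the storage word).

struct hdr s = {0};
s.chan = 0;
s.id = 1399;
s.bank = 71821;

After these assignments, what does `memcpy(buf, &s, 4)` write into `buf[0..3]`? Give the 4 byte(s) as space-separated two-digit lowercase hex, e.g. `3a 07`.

chan (1b) val=0 bits=0x0 at bit 31: 0x00000000
id (12b) val=1399 bits=0x577 at bit 19: 0x2bb80000
bank (19b) val=71821 bits=0x1188d at bit 0: 0x2bb9188d
word = 0x2bb9188d → big-endian bytes:
  [0]=0x2b  [1]=0xb9  [2]=0x18  [3]=0x8d

2b b9 18 8d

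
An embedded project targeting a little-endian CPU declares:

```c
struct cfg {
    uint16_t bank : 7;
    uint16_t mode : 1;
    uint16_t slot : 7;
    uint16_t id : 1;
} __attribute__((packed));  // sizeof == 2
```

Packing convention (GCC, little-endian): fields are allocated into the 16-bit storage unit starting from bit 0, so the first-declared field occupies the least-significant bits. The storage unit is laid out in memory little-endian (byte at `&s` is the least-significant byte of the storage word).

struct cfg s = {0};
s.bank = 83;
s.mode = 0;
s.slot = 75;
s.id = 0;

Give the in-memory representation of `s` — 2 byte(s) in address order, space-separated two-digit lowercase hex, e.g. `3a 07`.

bank:7 = 83 → 0x53 << 0 → word 0x0053
mode:1 = 0 → 0x0 << 7 → word 0x0053
slot:7 = 75 → 0x4b << 8 → word 0x4b53
id:1 = 0 → 0x0 << 15 → word 0x4b53
word = 0x4b53 → little-endian bytes:
  [0]=0x53  [1]=0x4b

53 4b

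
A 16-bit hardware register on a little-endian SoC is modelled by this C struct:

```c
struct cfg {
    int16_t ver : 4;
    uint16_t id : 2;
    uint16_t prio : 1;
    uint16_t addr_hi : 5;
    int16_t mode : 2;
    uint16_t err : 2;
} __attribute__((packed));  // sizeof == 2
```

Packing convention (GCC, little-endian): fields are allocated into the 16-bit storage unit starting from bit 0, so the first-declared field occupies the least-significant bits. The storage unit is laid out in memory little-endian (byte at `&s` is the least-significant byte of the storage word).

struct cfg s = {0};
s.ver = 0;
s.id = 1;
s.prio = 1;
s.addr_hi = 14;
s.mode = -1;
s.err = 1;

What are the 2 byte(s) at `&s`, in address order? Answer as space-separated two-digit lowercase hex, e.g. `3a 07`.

ver (4b) val=0 bits=0x0 at bit 0: 0x0000
id (2b) val=1 bits=0x1 at bit 4: 0x0010
prio (1b) val=1 bits=0x1 at bit 6: 0x0050
addr_hi (5b) val=14 bits=0xe at bit 7: 0x0750
mode (2b) val=-1 bits=0x3 at bit 12: 0x3750
err (2b) val=1 bits=0x1 at bit 14: 0x7750
word = 0x7750 → little-endian bytes:
  [0]=0x50  [1]=0x77

50 77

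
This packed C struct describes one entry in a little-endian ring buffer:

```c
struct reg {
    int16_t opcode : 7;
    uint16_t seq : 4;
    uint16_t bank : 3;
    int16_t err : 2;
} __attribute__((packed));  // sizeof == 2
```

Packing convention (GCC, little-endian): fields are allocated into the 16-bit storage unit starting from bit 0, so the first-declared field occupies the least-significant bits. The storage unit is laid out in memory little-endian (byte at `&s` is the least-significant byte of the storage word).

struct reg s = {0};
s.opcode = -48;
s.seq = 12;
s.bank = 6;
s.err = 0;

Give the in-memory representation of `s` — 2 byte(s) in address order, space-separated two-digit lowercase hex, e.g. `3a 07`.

opcode:7 = -48 → 0x50 << 0 → word 0x0050
seq:4 = 12 → 0xc << 7 → word 0x0650
bank:3 = 6 → 0x6 << 11 → word 0x3650
err:2 = 0 → 0x0 << 14 → word 0x3650
word = 0x3650 → little-endian bytes:
  [0]=0x50  [1]=0x36

50 36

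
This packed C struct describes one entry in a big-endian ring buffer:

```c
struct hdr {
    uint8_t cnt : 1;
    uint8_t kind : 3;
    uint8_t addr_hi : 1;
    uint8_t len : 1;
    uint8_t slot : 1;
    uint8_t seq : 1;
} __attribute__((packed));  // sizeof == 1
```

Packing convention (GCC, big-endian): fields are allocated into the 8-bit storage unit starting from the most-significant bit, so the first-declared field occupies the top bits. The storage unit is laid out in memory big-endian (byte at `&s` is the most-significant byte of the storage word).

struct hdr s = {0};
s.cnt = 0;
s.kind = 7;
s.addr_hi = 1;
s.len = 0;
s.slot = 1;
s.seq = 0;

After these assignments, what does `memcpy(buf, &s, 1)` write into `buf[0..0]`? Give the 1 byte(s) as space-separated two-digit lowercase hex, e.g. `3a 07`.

cnt:1 = 0 → 0x0 << 7 → word 0x00
kind:3 = 7 → 0x7 << 4 → word 0x70
addr_hi:1 = 1 → 0x1 << 3 → word 0x78
len:1 = 0 → 0x0 << 2 → word 0x78
slot:1 = 1 → 0x1 << 1 → word 0x7a
seq:1 = 0 → 0x0 << 0 → word 0x7a
word = 0x7a → big-endian bytes:
  [0]=0x7a

7a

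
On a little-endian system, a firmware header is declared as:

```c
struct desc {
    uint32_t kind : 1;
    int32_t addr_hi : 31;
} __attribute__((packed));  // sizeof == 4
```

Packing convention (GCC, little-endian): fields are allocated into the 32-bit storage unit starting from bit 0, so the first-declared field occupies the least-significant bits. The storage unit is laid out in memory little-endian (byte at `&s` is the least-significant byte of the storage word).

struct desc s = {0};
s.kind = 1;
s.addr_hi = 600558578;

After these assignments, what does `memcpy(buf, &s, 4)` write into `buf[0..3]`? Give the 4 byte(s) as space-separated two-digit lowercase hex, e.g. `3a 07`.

e5 97 97 47

[0+:1] kind=1 & 0x1 = 0x1; word=0x00000001
[1+:31] addr_hi=600558578 & 0x7fffffff = 0x23cbcbf2; word=0x479797e5
word = 0x479797e5 → little-endian bytes:
  [0]=0xe5  [1]=0x97  [2]=0x97  [3]=0x47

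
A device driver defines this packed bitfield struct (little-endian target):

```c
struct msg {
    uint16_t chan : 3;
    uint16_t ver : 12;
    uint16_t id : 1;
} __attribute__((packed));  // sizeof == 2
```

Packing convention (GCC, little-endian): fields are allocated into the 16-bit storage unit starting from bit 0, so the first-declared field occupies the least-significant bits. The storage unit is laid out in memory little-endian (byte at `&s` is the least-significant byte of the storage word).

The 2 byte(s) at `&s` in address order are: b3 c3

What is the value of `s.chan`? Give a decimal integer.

3

[0]=0xb3 [1]=0xc3 (little-endian) → word 0xc3b3
chan [0+:3] = (word>>0) & 0x7 = 3  ←
ver [3+:12] = (word>>3) & 0xfff = 2166
id [15+:1] = (word>>15) & 0x1 = 1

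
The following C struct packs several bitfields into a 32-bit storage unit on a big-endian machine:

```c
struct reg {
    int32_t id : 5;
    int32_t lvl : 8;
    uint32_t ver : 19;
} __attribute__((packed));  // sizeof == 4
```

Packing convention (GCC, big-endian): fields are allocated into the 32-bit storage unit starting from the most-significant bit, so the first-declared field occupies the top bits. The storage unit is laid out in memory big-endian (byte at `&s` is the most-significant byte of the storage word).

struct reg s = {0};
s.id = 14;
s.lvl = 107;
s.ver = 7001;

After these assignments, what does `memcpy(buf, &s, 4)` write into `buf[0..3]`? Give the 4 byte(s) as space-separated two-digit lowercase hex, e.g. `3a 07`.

73 58 1b 59

id (5b) val=14 bits=0xe at bit 27: 0x70000000
lvl (8b) val=107 bits=0x6b at bit 19: 0x73580000
ver (19b) val=7001 bits=0x1b59 at bit 0: 0x73581b59
word = 0x73581b59 → big-endian bytes:
  [0]=0x73  [1]=0x58  [2]=0x1b  [3]=0x59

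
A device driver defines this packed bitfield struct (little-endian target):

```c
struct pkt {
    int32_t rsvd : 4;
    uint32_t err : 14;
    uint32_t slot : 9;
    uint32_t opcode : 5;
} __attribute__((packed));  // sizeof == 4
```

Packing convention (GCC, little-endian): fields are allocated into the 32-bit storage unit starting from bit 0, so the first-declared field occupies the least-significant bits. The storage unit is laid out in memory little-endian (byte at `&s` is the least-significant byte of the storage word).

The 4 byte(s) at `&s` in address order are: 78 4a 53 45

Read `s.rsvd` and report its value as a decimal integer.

[0]=0x78 [1]=0x4a [2]=0x53 [3]=0x45 (little-endian) → word 0x45534a78
rsvd:4 @ bit 0 → (0x45534a78>>0)&0xf = 0x8  ←
err:14 @ bit 4 → (0x45534a78>>4)&0x3fff = 0x34a7
slot:9 @ bit 18 → (0x45534a78>>18)&0x1ff = 0x154
opcode:5 @ bit 27 → (0x45534a78>>27)&0x1f = 0x8
rsvd signed 4b, MSB=1: 8 - 16 = -8

-8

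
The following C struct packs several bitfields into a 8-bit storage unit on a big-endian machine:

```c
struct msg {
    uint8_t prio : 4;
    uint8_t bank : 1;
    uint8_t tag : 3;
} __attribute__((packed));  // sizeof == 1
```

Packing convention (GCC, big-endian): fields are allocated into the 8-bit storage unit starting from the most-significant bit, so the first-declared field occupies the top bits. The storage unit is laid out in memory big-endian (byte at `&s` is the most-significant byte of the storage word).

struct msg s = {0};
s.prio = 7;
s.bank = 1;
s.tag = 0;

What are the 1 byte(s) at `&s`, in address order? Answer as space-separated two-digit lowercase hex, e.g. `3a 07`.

[4+:4] prio=7 & 0xf = 0x7; word=0x70
[3+:1] bank=1 & 0x1 = 0x1; word=0x78
[0+:3] tag=0 & 0x7 = 0x0; word=0x78
word = 0x78 → big-endian bytes:
  [0]=0x78

78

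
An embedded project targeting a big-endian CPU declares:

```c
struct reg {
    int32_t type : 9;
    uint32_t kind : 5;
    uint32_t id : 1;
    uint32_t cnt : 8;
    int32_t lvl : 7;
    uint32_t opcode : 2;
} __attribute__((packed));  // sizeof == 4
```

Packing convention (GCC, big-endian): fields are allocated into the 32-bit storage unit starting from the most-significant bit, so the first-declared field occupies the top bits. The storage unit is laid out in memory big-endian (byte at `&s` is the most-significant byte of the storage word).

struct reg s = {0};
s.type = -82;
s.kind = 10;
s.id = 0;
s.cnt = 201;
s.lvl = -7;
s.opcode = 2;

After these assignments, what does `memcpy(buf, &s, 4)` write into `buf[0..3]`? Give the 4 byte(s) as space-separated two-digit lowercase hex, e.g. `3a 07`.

type:9 = -82 → 0x1ae << 23 → word 0xd7000000
kind:5 = 10 → 0xa << 18 → word 0xd7280000
id:1 = 0 → 0x0 << 17 → word 0xd7280000
cnt:8 = 201 → 0xc9 << 9 → word 0xd7299200
lvl:7 = -7 → 0x79 << 2 → word 0xd72993e4
opcode:2 = 2 → 0x2 << 0 → word 0xd72993e6
word = 0xd72993e6 → big-endian bytes:
  [0]=0xd7  [1]=0x29  [2]=0x93  [3]=0xe6

d7 29 93 e6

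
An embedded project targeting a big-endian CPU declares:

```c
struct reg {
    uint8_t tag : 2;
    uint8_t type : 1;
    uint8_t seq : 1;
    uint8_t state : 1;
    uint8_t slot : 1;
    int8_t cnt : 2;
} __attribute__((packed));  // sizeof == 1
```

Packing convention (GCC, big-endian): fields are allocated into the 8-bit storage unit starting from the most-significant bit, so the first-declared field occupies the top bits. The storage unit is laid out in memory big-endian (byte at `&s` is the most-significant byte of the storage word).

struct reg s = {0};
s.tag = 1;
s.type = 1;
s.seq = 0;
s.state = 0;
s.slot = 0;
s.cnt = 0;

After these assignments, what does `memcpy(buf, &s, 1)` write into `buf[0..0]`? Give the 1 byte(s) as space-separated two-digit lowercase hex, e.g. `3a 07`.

tag:2 = 1 → 0x1 << 6 → word 0x40
type:1 = 1 → 0x1 << 5 → word 0x60
seq:1 = 0 → 0x0 << 4 → word 0x60
state:1 = 0 → 0x0 << 3 → word 0x60
slot:1 = 0 → 0x0 << 2 → word 0x60
cnt:2 = 0 → 0x0 << 0 → word 0x60
word = 0x60 → big-endian bytes:
  [0]=0x60

60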